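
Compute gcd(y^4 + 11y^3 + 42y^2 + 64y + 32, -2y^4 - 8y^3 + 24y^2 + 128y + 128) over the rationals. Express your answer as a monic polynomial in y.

Euclidean algorithm in ℚ[y]:
  y^4 + 11y^3 + 42y^2 + 64y + 32 = (-1/2)(-2y^4 - 8y^3 + 24y^2 + 128y + 128) + (7y^3 + 54y^2 + 128y + 96)
  -2y^4 - 8y^3 + 24y^2 + 128y + 128 = (-(2/7)y + 52/49)(7y^3 + 54y^2 + 128y + 96) + ((160/49)y^2 + (960/49)y + 1280/49)
  7y^3 + 54y^2 + 128y + 96 = ((343/160)y + 147/40)((160/49)y^2 + (960/49)y + 1280/49) + (0)
Last nonzero remainder: (160/49)y^2 + (960/49)y + 1280/49. Dividing through by 160/49 gives the monic gcd y^2 + 6y + 8.

y^2 + 6y + 8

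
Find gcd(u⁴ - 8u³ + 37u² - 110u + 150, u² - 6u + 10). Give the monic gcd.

Euclidean algorithm in ℚ[u]:
  u⁴ - 8u³ + 37u² - 110u + 150 = (u² - 2u + 15)(u² - 6u + 10) + (0)
The last nonzero remainder u² - 6u + 10 is already monic.

u² - 6u + 10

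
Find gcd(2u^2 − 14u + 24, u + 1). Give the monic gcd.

1

By polynomial division,
  2u^2 − 14u + 24 = (2u − 16)(u + 1) + (40)
  u + 1 = ((1/40)u + 1/40)(40) + (0)
The last nonzero remainder is the constant 40, so the polynomials are coprime and gcd = 1.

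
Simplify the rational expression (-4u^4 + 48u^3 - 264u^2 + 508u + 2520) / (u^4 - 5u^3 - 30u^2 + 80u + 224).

Euclidean algorithm in ℚ[u]:
  -4u^4 + 48u^3 - 264u^2 + 508u + 2520 = (-4)(u^4 - 5u^3 - 30u^2 + 80u + 224) + (28u^3 - 384u^2 + 828u + 3416)
  u^4 - 5u^3 - 30u^2 + 80u + 224 = ((1/28)u + 61/196)(28u^3 - 384u^2 + 828u + 3416) + ((2937/49)u^2 - (14685/49)u - 5874/7)
  28u^3 - 384u^2 + 828u + 3416 = ((1372/2937)u - 11956/2937)((2937/49)u^2 - (14685/49)u - 5874/7) + (0)
Last nonzero remainder: (2937/49)u^2 - (14685/49)u - 5874/7. Dividing through by 2937/49 gives the monic gcd u^2 - 5u - 14.
Cancel u^2 - 5u - 14 from numerator and denominator to get the reduced form.

(-4u^2 + 28u - 180)/(u^2 - 16)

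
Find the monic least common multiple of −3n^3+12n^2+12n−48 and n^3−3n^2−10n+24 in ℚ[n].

Apply the Euclidean algorithm:
  −3n^3+12n^2+12n−48 = (−3)(n^3−3n^2−10n+24) + (3n^2−18n+24)
  n^3−3n^2−10n+24 = ((1/3)n+1)(3n^2−18n+24) + (0)
Last nonzero remainder: 3n^2−18n+24. Dividing through by 3 gives the monic gcd n^2−6n+8.
Then lcm(f, g) = f·g / gcd(f, g); expanding and making the result monic gives the answer.

n^4−n^3−16n^2+4n+48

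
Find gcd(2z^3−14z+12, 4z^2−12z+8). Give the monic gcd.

z^2−3z+2

Euclidean algorithm in ℚ[z]:
  2z^3−14z+12 = ((1/2)z+3/2)(4z^2−12z+8) + (0)
Last nonzero remainder: 4z^2−12z+8. Dividing through by 4 gives the monic gcd z^2−3z+2.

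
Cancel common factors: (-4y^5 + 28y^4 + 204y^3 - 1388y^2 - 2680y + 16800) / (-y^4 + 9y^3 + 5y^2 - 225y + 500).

(4y^3 - 32y^2 - 92y + 840)/(y^2 - 10y + 25)

Apply the Euclidean algorithm:
  -4y^5 + 28y^4 + 204y^3 - 1388y^2 - 2680y + 16800 = (4y + 8)(-y^4 + 9y^3 + 5y^2 - 225y + 500) + (112y^3 - 528y^2 - 2880y + 12800)
  -y^4 + 9y^3 + 5y^2 - 225y + 500 = (-(1/112)y + 15/392)(112y^3 - 528y^2 - 2880y + 12800) + (-(25/49)y^2 - (25/49)y + 500/49)
  112y^3 - 528y^2 - 2880y + 12800 = (-(5488/25)y + 6272/5)(-(25/49)y^2 - (25/49)y + 500/49) + (0)
Last nonzero remainder: -(25/49)y^2 - (25/49)y + 500/49. Dividing through by -25/49 gives the monic gcd y^2 + y - 20.
Cancel y^2 + y - 20 from numerator and denominator to get the reduced form.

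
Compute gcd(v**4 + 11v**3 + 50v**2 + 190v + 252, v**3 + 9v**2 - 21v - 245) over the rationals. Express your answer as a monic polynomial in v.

v + 7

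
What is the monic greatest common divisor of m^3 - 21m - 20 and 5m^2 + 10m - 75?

1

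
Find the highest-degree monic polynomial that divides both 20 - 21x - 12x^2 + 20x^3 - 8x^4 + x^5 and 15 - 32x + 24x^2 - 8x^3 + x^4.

Repeated division with remainder:
  x^5 - 8x^4 + 20x^3 - 12x^2 - 21x + 20 = (x)(x^4 - 8x^3 + 24x^2 - 32x + 15) + (-4x^3 + 20x^2 - 36x + 20)
  x^4 - 8x^3 + 24x^2 - 32x + 15 = (-(1/4)x + 3/4)(-4x^3 + 20x^2 - 36x + 20) + (0)
Last nonzero remainder: -4x^3 + 20x^2 - 36x + 20. Dividing through by -4 gives the monic gcd x^3 - 5x^2 + 9x - 5.

-5 + 9x - 5x^2 + x^3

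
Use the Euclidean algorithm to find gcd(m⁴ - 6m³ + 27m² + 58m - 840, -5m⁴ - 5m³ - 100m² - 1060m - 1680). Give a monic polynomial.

m³ - m² + 22m + 168

Apply the Euclidean algorithm:
  m⁴ - 6m³ + 27m² + 58m - 840 = (-1/5)(-5m⁴ - 5m³ - 100m² - 1060m - 1680) + (-7m³ + 7m² - 154m - 1176)
  -5m⁴ - 5m³ - 100m² - 1060m - 1680 = ((5/7)m + 10/7)(-7m³ + 7m² - 154m - 1176) + (0)
Last nonzero remainder: -7m³ + 7m² - 154m - 1176. Dividing through by -7 gives the monic gcd m³ - m² + 22m + 168.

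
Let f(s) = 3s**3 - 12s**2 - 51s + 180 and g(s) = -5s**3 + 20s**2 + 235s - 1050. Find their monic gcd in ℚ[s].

s - 5

Repeated division with remainder:
  3s**3 - 12s**2 - 51s + 180 = (-3/5)(-5s**3 + 20s**2 + 235s - 1050) + (90s - 450)
  -5s**3 + 20s**2 + 235s - 1050 = (-(1/18)s**2 - (1/18)s + 7/3)(90s - 450) + (0)
Last nonzero remainder: 90s - 450. Dividing through by 90 gives the monic gcd s - 5.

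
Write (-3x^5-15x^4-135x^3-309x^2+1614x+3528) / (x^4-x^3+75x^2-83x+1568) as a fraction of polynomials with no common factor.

(-3x^3-9x^2+30x+72)/(x^2-3x+32)

By polynomial division,
  -3x^5-15x^4-135x^3-309x^2+1614x+3528 = (-3x-18)(x^4-x^3+75x^2-83x+1568) + (72x^3+792x^2+4824x+31752)
  x^4-x^3+75x^2-83x+1568 = ((1/72)x-1/6)(72x^3+792x^2+4824x+31752) + (140x^2+280x+6860)
  72x^3+792x^2+4824x+31752 = ((18/35)x+162/35)(140x^2+280x+6860) + (0)
Last nonzero remainder: 140x^2+280x+6860. Dividing through by 140 gives the monic gcd x^2+2x+49.
Cancel x^2+2x+49 from numerator and denominator to get the reduced form.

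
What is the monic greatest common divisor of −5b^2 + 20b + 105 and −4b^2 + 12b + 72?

b + 3

By polynomial division,
  −5b^2 + 20b + 105 = (5/4)(−4b^2 + 12b + 72) + (5b + 15)
  −4b^2 + 12b + 72 = (−(4/5)b + 24/5)(5b + 15) + (0)
Last nonzero remainder: 5b + 15. Dividing through by 5 gives the monic gcd b + 3.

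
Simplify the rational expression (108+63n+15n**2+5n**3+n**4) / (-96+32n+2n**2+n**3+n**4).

By polynomial division,
  n**4+5n**3+15n**2+63n+108 = (n**4+n**3+2n**2+32n-96) + (4n**3+13n**2+31n+204)
  n**4+n**3+2n**2+32n-96 = ((1/4)n-9/16)(4n**3+13n**2+31n+204) + ((25/16)n**2-(25/16)n+75/4)
  4n**3+13n**2+31n+204 = ((64/25)n+272/25)((25/16)n**2-(25/16)n+75/4) + (0)
Last nonzero remainder: (25/16)n**2-(25/16)n+75/4. Dividing through by 25/16 gives the monic gcd n**2-n+12.
Cancel n**2-n+12 from numerator and denominator to get the reduced form.

(9+6n+n**2)/(-8+2n+n**2)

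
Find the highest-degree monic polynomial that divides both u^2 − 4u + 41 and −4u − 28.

1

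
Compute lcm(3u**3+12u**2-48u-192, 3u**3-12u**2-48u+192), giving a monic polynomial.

Apply the Euclidean algorithm:
  3u**3+12u**2-48u-192 = (3u**3-12u**2-48u+192) + (24u**2-384)
  3u**3-12u**2-48u+192 = ((1/8)u-1/2)(24u**2-384) + (0)
Last nonzero remainder: 24u**2-384. Dividing through by 24 gives the monic gcd u**2-16.
Then lcm(f, g) = f·g / gcd(f, g); expanding and making the result monic gives the answer.

u**4-32u**2+256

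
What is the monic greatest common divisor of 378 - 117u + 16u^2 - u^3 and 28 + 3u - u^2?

Euclidean algorithm in ℚ[u]:
  -u^3 + 16u^2 - 117u + 378 = (u - 13)(-u^2 + 3u + 28) + (-106u + 742)
  -u^2 + 3u + 28 = ((1/106)u + 2/53)(-106u + 742) + (0)
Last nonzero remainder: -106u + 742. Dividing through by -106 gives the monic gcd u - 7.

-7 + u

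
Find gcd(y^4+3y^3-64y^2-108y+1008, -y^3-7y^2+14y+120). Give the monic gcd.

y^2+2y-24

Euclidean algorithm in ℚ[y]:
  y^4+3y^3-64y^2-108y+1008 = (-y+4)(-y^3-7y^2+14y+120) + (-22y^2-44y+528)
  -y^3-7y^2+14y+120 = ((1/22)y+5/22)(-22y^2-44y+528) + (0)
Last nonzero remainder: -22y^2-44y+528. Dividing through by -22 gives the monic gcd y^2+2y-24.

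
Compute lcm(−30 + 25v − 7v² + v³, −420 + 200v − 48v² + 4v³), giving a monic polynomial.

Apply the Euclidean algorithm:
  v³ − 7v² + 25v − 30 = (1/4)(4v³ − 48v² + 200v − 420) + (5v² − 25v + 75)
  4v³ − 48v² + 200v − 420 = ((4/5)v − 28/5)(5v² − 25v + 75) + (0)
Last nonzero remainder: 5v² − 25v + 75. Dividing through by 5 gives the monic gcd v² − 5v + 15.
Then lcm(f, g) = f·g / gcd(f, g); expanding and making the result monic gives the answer.

210 − 205v + 74v² − 14v³ + v⁴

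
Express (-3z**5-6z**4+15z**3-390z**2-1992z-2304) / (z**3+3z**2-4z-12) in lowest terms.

(-3z**3+9z**2-12z-384)/(z-2)

Euclidean algorithm in ℚ[z]:
  -3z**5-6z**4+15z**3-390z**2-1992z-2304 = (-3z**2+3z-6)(z**3+3z**2-4z-12) + (-396z**2-1980z-2376)
  z**3+3z**2-4z-12 = (-(1/396)z+1/198)(-396z**2-1980z-2376) + (0)
Last nonzero remainder: -396z**2-1980z-2376. Dividing through by -396 gives the monic gcd z**2+5z+6.
Cancel z**2+5z+6 from numerator and denominator to get the reduced form.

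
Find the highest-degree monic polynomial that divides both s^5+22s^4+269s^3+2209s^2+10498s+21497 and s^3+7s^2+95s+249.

Repeated division with remainder:
  s^5+22s^4+269s^3+2209s^2+10498s+21497 = (s^2+15s+69)(s^3+7s^2+95s+249) + (52s^2+208s+4316)
  s^3+7s^2+95s+249 = ((1/52)s+3/52)(52s^2+208s+4316) + (0)
Last nonzero remainder: 52s^2+208s+4316. Dividing through by 52 gives the monic gcd s^2+4s+83.

s^2+4s+83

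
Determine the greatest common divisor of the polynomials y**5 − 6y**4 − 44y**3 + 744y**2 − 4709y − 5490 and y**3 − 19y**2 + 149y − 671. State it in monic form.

Apply the Euclidean algorithm:
  y**5 − 6y**4 − 44y**3 + 744y**2 − 4709y − 5490 = (y**2 + 13y + 54)(y**3 − 19y**2 + 149y − 671) + (504y**2 − 4032y + 30744)
  y**3 − 19y**2 + 149y − 671 = ((1/504)y − 11/504)(504y**2 − 4032y + 30744) + (0)
Last nonzero remainder: 504y**2 − 4032y + 30744. Dividing through by 504 gives the monic gcd y**2 − 8y + 61.

y**2 − 8y + 61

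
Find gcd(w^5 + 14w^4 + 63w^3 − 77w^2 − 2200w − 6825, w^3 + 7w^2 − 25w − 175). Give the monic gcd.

By polynomial division,
  w^5 + 14w^4 + 63w^3 − 77w^2 − 2200w − 6825 = (w^2 + 7w + 39)(w^3 + 7w^2 − 25w − 175) + (0)
The last nonzero remainder w^3 + 7w^2 − 25w − 175 is already monic.

w^3 + 7w^2 − 25w − 175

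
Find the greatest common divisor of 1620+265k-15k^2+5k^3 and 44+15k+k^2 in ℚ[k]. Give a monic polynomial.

Repeated division with remainder:
  5k^3-15k^2+265k+1620 = (5k-90)(k^2+15k+44) + (1395k+5580)
  k^2+15k+44 = ((1/1395)k+11/1395)(1395k+5580) + (0)
Last nonzero remainder: 1395k+5580. Dividing through by 1395 gives the monic gcd k+4.

4+k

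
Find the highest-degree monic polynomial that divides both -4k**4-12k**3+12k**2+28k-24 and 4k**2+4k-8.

Euclidean algorithm in ℚ[k]:
  -4k**4-12k**3+12k**2+28k-24 = (-k**2-2k+3)(4k**2+4k-8) + (0)
Last nonzero remainder: 4k**2+4k-8. Dividing through by 4 gives the monic gcd k**2+k-2.

k**2+k-2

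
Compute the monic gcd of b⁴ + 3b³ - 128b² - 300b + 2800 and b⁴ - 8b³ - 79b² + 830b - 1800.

b² + 6b - 40

Euclidean algorithm in ℚ[b]:
  b⁴ + 3b³ - 128b² - 300b + 2800 = (b⁴ - 8b³ - 79b² + 830b - 1800) + (11b³ - 49b² - 1130b + 4600)
  b⁴ - 8b³ - 79b² + 830b - 1800 = ((1/11)b - 39/121)(11b³ - 49b² - 1130b + 4600) + ((960/121)b² + (5760/121)b - 38400/121)
  11b³ - 49b² - 1130b + 4600 = ((1331/960)b - 2783/192)((960/121)b² + (5760/121)b - 38400/121) + (0)
Last nonzero remainder: (960/121)b² + (5760/121)b - 38400/121. Dividing through by 960/121 gives the monic gcd b² + 6b - 40.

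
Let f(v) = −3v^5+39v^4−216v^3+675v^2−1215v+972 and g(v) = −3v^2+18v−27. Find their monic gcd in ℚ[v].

v^2−6v+9

Euclidean algorithm in ℚ[v]:
  −3v^5+39v^4−216v^3+675v^2−1215v+972 = (v^3−7v^2+21v−36)(−3v^2+18v−27) + (0)
Last nonzero remainder: −3v^2+18v−27. Dividing through by −3 gives the monic gcd v^2−6v+9.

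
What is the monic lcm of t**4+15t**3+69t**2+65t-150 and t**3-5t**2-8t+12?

t**6+11t**5-3t**4-391t**3-1238t**2-180t+1800

Apply the Euclidean algorithm:
  t**4+15t**3+69t**2+65t-150 = (t+20)(t**3-5t**2-8t+12) + (177t**2+213t-390)
  t**3-5t**2-8t+12 = ((1/177)t-122/3481)(177t**2+213t-390) + ((5808/3481)t-5808/3481)
  177t**2+213t-390 = ((205379/1936)t+226265/968)((5808/3481)t-5808/3481) + (0)
Last nonzero remainder: (5808/3481)t-5808/3481. Dividing through by 5808/3481 gives the monic gcd t-1.
Then lcm(f, g) = f·g / gcd(f, g); expanding and making the result monic gives the answer.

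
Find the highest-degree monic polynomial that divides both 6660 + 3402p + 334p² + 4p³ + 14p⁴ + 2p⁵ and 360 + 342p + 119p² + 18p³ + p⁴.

90 + 63p + 14p² + p³

Repeated division with remainder:
  2p⁵ + 14p⁴ + 4p³ + 334p² + 3402p + 6660 = (2p - 22)(p⁴ + 18p³ + 119p² + 342p + 360) + (162p³ + 2268p² + 10206p + 14580)
  p⁴ + 18p³ + 119p² + 342p + 360 = ((1/162)p + 2/81)(162p³ + 2268p² + 10206p + 14580) + (0)
Last nonzero remainder: 162p³ + 2268p² + 10206p + 14580. Dividing through by 162 gives the monic gcd p³ + 14p² + 63p + 90.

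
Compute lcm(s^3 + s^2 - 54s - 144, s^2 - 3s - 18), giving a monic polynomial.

s^4 - 5s^3 - 60s^2 + 180s + 864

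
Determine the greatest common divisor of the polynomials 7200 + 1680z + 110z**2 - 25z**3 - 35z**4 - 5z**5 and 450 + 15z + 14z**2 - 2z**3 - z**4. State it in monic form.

Repeated division with remainder:
  -5z**5 - 35z**4 - 25z**3 + 110z**2 + 1680z + 7200 = (5z + 25)(-z**4 - 2z**3 + 14z**2 + 15z + 450) + (-45z**3 - 315z**2 - 945z - 4050)
  -z**4 - 2z**3 + 14z**2 + 15z + 450 = ((1/45)z - 1/9)(-45z**3 - 315z**2 - 945z - 4050) + (0)
Last nonzero remainder: -45z**3 - 315z**2 - 945z - 4050. Dividing through by -45 gives the monic gcd z**3 + 7z**2 + 21z + 90.

90 + 21z + 7z**2 + z**3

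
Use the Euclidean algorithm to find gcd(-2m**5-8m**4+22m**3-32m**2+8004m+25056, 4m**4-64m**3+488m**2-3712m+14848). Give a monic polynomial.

Euclidean algorithm in ℚ[m]:
  -2m**5-8m**4+22m**3-32m**2+8004m+25056 = (-(1/2)m-10)(4m**4-64m**3+488m**2-3712m+14848) + (-374m**3+2992m**2-21692m+173536)
  4m**4-64m**3+488m**2-3712m+14848 = (-(2/187)m+16/187)(-374m**3+2992m**2-21692m+173536) + (0)
Last nonzero remainder: -374m**3+2992m**2-21692m+173536. Dividing through by -374 gives the monic gcd m**3-8m**2+58m-464.

m**3-8m**2+58m-464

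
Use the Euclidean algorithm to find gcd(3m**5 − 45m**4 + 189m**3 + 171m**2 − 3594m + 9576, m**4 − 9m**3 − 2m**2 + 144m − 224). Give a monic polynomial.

By polynomial division,
  3m**5 − 45m**4 + 189m**3 + 171m**2 − 3594m + 9576 = (3m − 18)(m**4 − 9m**3 − 2m**2 + 144m − 224) + (33m**3 − 297m**2 − 330m + 5544)
  m**4 − 9m**3 − 2m**2 + 144m − 224 = ((1/33)m)(33m**3 − 297m**2 − 330m + 5544) + (8m**2 − 24m − 224)
  33m**3 − 297m**2 − 330m + 5544 = ((33/8)m − 99/4)(8m**2 − 24m − 224) + (0)
Last nonzero remainder: 8m**2 − 24m − 224. Dividing through by 8 gives the monic gcd m**2 − 3m − 28.

m**2 − 3m − 28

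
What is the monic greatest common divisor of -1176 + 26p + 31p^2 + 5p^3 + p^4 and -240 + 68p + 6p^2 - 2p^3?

By polynomial division,
  p^4 + 5p^3 + 31p^2 + 26p - 1176 = (-(1/2)p - 4)(-2p^3 + 6p^2 + 68p - 240) + (89p^2 + 178p - 2136)
  -2p^3 + 6p^2 + 68p - 240 = (-(2/89)p + 10/89)(89p^2 + 178p - 2136) + (0)
Last nonzero remainder: 89p^2 + 178p - 2136. Dividing through by 89 gives the monic gcd p^2 + 2p - 24.

-24 + 2p + p^2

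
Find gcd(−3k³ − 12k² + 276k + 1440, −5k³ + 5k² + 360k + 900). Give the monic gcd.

k² − 4k − 60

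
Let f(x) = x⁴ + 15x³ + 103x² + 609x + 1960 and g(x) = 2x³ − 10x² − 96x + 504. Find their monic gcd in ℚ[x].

x + 7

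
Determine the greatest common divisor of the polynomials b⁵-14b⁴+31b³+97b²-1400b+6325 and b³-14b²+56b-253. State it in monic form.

b³-14b²+56b-253

By polynomial division,
  b⁵-14b⁴+31b³+97b²-1400b+6325 = (b²-25)(b³-14b²+56b-253) + (0)
The last nonzero remainder b³-14b²+56b-253 is already monic.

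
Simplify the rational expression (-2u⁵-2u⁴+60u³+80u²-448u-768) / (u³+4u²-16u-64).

(-2u³-2u²+28u+48)/(u+4)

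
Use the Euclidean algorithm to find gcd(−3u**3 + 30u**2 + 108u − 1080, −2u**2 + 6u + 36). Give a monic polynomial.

u − 6

Euclidean algorithm in ℚ[u]:
  −3u**3 + 30u**2 + 108u − 1080 = ((3/2)u − 21/2)(−2u**2 + 6u + 36) + (117u − 702)
  −2u**2 + 6u + 36 = (−(2/117)u − 2/39)(117u − 702) + (0)
Last nonzero remainder: 117u − 702. Dividing through by 117 gives the monic gcd u − 6.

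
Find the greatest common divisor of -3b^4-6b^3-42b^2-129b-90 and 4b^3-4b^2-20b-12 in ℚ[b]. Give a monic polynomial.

Repeated division with remainder:
  -3b^4-6b^3-42b^2-129b-90 = (-(3/4)b-9/4)(4b^3-4b^2-20b-12) + (-66b^2-183b-117)
  4b^3-4b^2-20b-12 = (-(2/33)b+83/363)(-66b^2-183b-117) + ((1785/121)b+1785/121)
  -66b^2-183b-117 = (-(2662/595)b-4719/595)((1785/121)b+1785/121) + (0)
Last nonzero remainder: (1785/121)b+1785/121. Dividing through by 1785/121 gives the monic gcd b+1.

b+1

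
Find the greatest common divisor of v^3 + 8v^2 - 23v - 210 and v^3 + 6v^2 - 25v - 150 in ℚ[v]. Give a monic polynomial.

v^2 + v - 30

Euclidean algorithm in ℚ[v]:
  v^3 + 8v^2 - 23v - 210 = (v^3 + 6v^2 - 25v - 150) + (2v^2 + 2v - 60)
  v^3 + 6v^2 - 25v - 150 = ((1/2)v + 5/2)(2v^2 + 2v - 60) + (0)
Last nonzero remainder: 2v^2 + 2v - 60. Dividing through by 2 gives the monic gcd v^2 + v - 30.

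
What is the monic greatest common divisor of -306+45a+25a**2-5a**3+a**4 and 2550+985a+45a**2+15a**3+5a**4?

Repeated division with remainder:
  a**4-5a**3+25a**2+45a-306 = (1/5)(5a**4+15a**3+45a**2+985a+2550) + (-8a**3+16a**2-152a-816)
  5a**4+15a**3+45a**2+985a+2550 = (-(5/8)a-25/8)(-8a**3+16a**2-152a-816) + (0)
Last nonzero remainder: -8a**3+16a**2-152a-816. Dividing through by -8 gives the monic gcd a**3-2a**2+19a+102.

102+19a-2a**2+a**3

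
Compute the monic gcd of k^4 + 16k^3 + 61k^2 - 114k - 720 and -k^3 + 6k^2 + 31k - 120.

Euclidean algorithm in ℚ[k]:
  k^4 + 16k^3 + 61k^2 - 114k - 720 = (-k - 22)(-k^3 + 6k^2 + 31k - 120) + (224k^2 + 448k - 3360)
  -k^3 + 6k^2 + 31k - 120 = (-(1/224)k + 1/28)(224k^2 + 448k - 3360) + (0)
Last nonzero remainder: 224k^2 + 448k - 3360. Dividing through by 224 gives the monic gcd k^2 + 2k - 15.

k^2 + 2k - 15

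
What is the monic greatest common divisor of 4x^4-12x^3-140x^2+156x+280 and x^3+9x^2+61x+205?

Euclidean algorithm in ℚ[x]:
  4x^4-12x^3-140x^2+156x+280 = (4x-48)(x^3+9x^2+61x+205) + (48x^2+2264x+10120)
  x^3+9x^2+61x+205 = ((1/48)x-229/288)(48x^2+2264x+10120) + ((59413/36)x+297065/36)
  48x^2+2264x+10120 = ((1728/59413)x+72864/59413)((59413/36)x+297065/36) + (0)
Last nonzero remainder: (59413/36)x+297065/36. Dividing through by 59413/36 gives the monic gcd x+5.

x+5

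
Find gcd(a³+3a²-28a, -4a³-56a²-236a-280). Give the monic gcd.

a+7

Euclidean algorithm in ℚ[a]:
  a³+3a²-28a = (-1/4)(-4a³-56a²-236a-280) + (-11a²-87a-70)
  -4a³-56a²-236a-280 = ((4/11)a+268/121)(-11a²-87a-70) + (-(2160/121)a-15120/121)
  -11a²-87a-70 = ((1331/2160)a+121/216)(-(2160/121)a-15120/121) + (0)
Last nonzero remainder: -(2160/121)a-15120/121. Dividing through by -2160/121 gives the monic gcd a+7.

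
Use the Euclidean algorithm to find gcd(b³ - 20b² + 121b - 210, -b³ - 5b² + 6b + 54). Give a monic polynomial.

b - 3

Apply the Euclidean algorithm:
  b³ - 20b² + 121b - 210 = (-1)(-b³ - 5b² + 6b + 54) + (-25b² + 127b - 156)
  -b³ - 5b² + 6b + 54 = ((1/25)b + 252/625)(-25b² + 127b - 156) + (-(24354/625)b + 73062/625)
  -25b² + 127b - 156 = ((15625/24354)b - 16250/12177)(-(24354/625)b + 73062/625) + (0)
Last nonzero remainder: -(24354/625)b + 73062/625. Dividing through by -24354/625 gives the monic gcd b - 3.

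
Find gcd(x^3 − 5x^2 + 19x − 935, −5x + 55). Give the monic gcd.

Apply the Euclidean algorithm:
  x^3 − 5x^2 + 19x − 935 = (−(1/5)x^2 − (6/5)x − 17)(−5x + 55) + (0)
Last nonzero remainder: −5x + 55. Dividing through by −5 gives the monic gcd x − 11.

x − 11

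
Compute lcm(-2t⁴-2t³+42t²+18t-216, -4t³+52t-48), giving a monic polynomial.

t⁵-22t³+12t²+117t-108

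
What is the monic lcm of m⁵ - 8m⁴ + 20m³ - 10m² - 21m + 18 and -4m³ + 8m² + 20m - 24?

m⁶ - 6m⁵ + 4m⁴ + 30m³ - 41m² - 24m + 36

By polynomial division,
  m⁵ - 8m⁴ + 20m³ - 10m² - 21m + 18 = (-(1/4)m² + (3/2)m - 13/4)(-4m³ + 8m² + 20m - 24) + (-20m² + 80m - 60)
  -4m³ + 8m² + 20m - 24 = ((1/5)m + 2/5)(-20m² + 80m - 60) + (0)
Last nonzero remainder: -20m² + 80m - 60. Dividing through by -20 gives the monic gcd m² - 4m + 3.
Then lcm(f, g) = f·g / gcd(f, g); expanding and making the result monic gives the answer.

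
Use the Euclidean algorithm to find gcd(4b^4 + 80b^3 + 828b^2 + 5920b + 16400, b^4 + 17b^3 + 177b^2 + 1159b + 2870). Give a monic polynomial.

Repeated division with remainder:
  4b^4 + 80b^3 + 828b^2 + 5920b + 16400 = (4)(b^4 + 17b^3 + 177b^2 + 1159b + 2870) + (12b^3 + 120b^2 + 1284b + 4920)
  b^4 + 17b^3 + 177b^2 + 1159b + 2870 = ((1/12)b + 7/12)(12b^3 + 120b^2 + 1284b + 4920) + (0)
Last nonzero remainder: 12b^3 + 120b^2 + 1284b + 4920. Dividing through by 12 gives the monic gcd b^3 + 10b^2 + 107b + 410.

b^3 + 10b^2 + 107b + 410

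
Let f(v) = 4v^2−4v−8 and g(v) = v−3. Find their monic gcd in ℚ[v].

Repeated division with remainder:
  4v^2−4v−8 = (4v+8)(v−3) + (16)
  v−3 = ((1/16)v−3/16)(16) + (0)
The last nonzero remainder is the constant 16, so the polynomials are coprime and gcd = 1.

1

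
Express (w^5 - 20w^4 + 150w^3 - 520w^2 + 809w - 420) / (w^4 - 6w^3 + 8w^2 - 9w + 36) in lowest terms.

(w^3 - 13w^2 + 47w - 35)/(w^2 + w + 3)

Euclidean algorithm in ℚ[w]:
  w^5 - 20w^4 + 150w^3 - 520w^2 + 809w - 420 = (w - 14)(w^4 - 6w^3 + 8w^2 - 9w + 36) + (58w^3 - 399w^2 + 647w + 84)
  w^4 - 6w^3 + 8w^2 - 9w + 36 = ((1/58)w + 51/3364)(58w^3 - 399w^2 + 647w + 84) + ((9735/3364)w^2 - (68145/3364)w + 29205/841)
  58w^3 - 399w^2 + 647w + 84 = ((195112/9735)w + 23548/9735)((9735/3364)w^2 - (68145/3364)w + 29205/841) + (0)
Last nonzero remainder: (9735/3364)w^2 - (68145/3364)w + 29205/841. Dividing through by 9735/3364 gives the monic gcd w^2 - 7w + 12.
Cancel w^2 - 7w + 12 from numerator and denominator to get the reduced form.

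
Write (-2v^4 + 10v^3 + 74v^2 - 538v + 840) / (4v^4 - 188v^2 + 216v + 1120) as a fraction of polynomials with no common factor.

(-v + 3)/(2v + 4)

Euclidean algorithm in ℚ[v]:
  -2v^4 + 10v^3 + 74v^2 - 538v + 840 = (-1/2)(4v^4 - 188v^2 + 216v + 1120) + (10v^3 - 20v^2 - 430v + 1400)
  4v^4 - 188v^2 + 216v + 1120 = ((2/5)v + 4/5)(10v^3 - 20v^2 - 430v + 1400) + (0)
Last nonzero remainder: 10v^3 - 20v^2 - 430v + 1400. Dividing through by 10 gives the monic gcd v^3 - 2v^2 - 43v + 140.
Cancel v^3 - 2v^2 - 43v + 140 from numerator and denominator to get the reduced form.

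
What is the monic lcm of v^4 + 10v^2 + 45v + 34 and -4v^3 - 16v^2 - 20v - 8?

v^5 + v^4 + 10v^3 + 55v^2 + 79v + 34

Apply the Euclidean algorithm:
  v^4 + 10v^2 + 45v + 34 = (-(1/4)v + 1)(-4v^3 - 16v^2 - 20v - 8) + (21v^2 + 63v + 42)
  -4v^3 - 16v^2 - 20v - 8 = (-(4/21)v - 4/21)(21v^2 + 63v + 42) + (0)
Last nonzero remainder: 21v^2 + 63v + 42. Dividing through by 21 gives the monic gcd v^2 + 3v + 2.
Then lcm(f, g) = f·g / gcd(f, g); expanding and making the result monic gives the answer.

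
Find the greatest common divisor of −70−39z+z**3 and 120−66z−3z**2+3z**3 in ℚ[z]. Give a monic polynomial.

5+z

By polynomial division,
  z**3−39z−70 = (1/3)(3z**3−3z**2−66z+120) + (z**2−17z−110)
  3z**3−3z**2−66z+120 = (3z+48)(z**2−17z−110) + (1080z+5400)
  z**2−17z−110 = ((1/1080)z−11/540)(1080z+5400) + (0)
Last nonzero remainder: 1080z+5400. Dividing through by 1080 gives the monic gcd z+5.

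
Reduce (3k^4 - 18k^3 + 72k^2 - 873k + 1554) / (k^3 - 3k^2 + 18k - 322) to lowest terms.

Euclidean algorithm in ℚ[k]:
  3k^4 - 18k^3 + 72k^2 - 873k + 1554 = (3k - 9)(k^3 - 3k^2 + 18k - 322) + (-9k^2 + 255k - 1344)
  k^3 - 3k^2 + 18k - 322 = (-(1/9)k - 76/27)(-9k^2 + 255k - 1344) + ((5278/9)k - 36946/9)
  -9k^2 + 255k - 1344 = (-(81/5278)k + 864/2639)((5278/9)k - 36946/9) + (0)
Last nonzero remainder: (5278/9)k - 36946/9. Dividing through by 5278/9 gives the monic gcd k - 7.
Cancel k - 7 from numerator and denominator to get the reduced form.

(3k^3 + 3k^2 + 93k - 222)/(k^2 + 4k + 46)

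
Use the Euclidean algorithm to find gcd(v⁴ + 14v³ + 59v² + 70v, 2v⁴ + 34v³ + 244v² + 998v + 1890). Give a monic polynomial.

v² + 12v + 35

Repeated division with remainder:
  v⁴ + 14v³ + 59v² + 70v = (1/2)(2v⁴ + 34v³ + 244v² + 998v + 1890) + (−3v³ − 63v² − 429v − 945)
  2v⁴ + 34v³ + 244v² + 998v + 1890 = (−(2/3)v + 8/3)(−3v³ − 63v² − 429v − 945) + (126v² + 1512v + 4410)
  −3v³ − 63v² − 429v − 945 = (−(1/42)v − 3/14)(126v² + 1512v + 4410) + (0)
Last nonzero remainder: 126v² + 1512v + 4410. Dividing through by 126 gives the monic gcd v² + 12v + 35.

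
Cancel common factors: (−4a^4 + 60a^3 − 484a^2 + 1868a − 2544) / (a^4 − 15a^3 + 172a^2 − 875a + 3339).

(−4a^2 + 28a − 48)/(a^2 − 7a + 63)

By polynomial division,
  −4a^4 + 60a^3 − 484a^2 + 1868a − 2544 = (−4)(a^4 − 15a^3 + 172a^2 − 875a + 3339) + (204a^2 − 1632a + 10812)
  a^4 − 15a^3 + 172a^2 − 875a + 3339 = ((1/204)a^2 − (7/204)a + 21/68)(204a^2 − 1632a + 10812) + (0)
Last nonzero remainder: 204a^2 − 1632a + 10812. Dividing through by 204 gives the monic gcd a^2 − 8a + 53.
Cancel a^2 − 8a + 53 from numerator and denominator to get the reduced form.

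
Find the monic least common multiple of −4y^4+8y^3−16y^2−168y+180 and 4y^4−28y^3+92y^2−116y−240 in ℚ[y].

By polynomial division,
  −4y^4+8y^3−16y^2−168y+180 = (−1)(4y^4−28y^3+92y^2−116y−240) + (−20y^3+76y^2−284y−60)
  4y^4−28y^3+92y^2−116y−240 = (−(1/5)y+16/25)(−20y^3+76y^2−284y−60) + (−(336/25)y^2+(1344/25)y−1008/5)
  −20y^3+76y^2−284y−60 = ((125/84)y+25/84)(−(336/25)y^2+(1344/25)y−1008/5) + (0)
Last nonzero remainder: −(336/25)y^2+(1344/25)y−1008/5. Dividing through by −336/25 gives the monic gcd y^2−4y+15.
Then lcm(f, g) = f·g / gcd(f, g); expanding and making the result monic gives the answer.

y^6−5y^5+6y^4+38y^3−187y^2−33y+180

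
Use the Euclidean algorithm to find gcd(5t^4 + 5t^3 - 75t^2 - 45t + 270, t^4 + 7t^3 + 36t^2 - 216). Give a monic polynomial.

Euclidean algorithm in ℚ[t]:
  5t^4 + 5t^3 - 75t^2 - 45t + 270 = (5)(t^4 + 7t^3 + 36t^2 - 216) + (-30t^3 - 255t^2 - 45t + 1350)
  t^4 + 7t^3 + 36t^2 - 216 = (-(1/30)t + 1/20)(-30t^3 - 255t^2 - 45t + 1350) + ((189/4)t^2 + (189/4)t - 567/2)
  -30t^3 - 255t^2 - 45t + 1350 = (-(40/63)t - 100/21)((189/4)t^2 + (189/4)t - 567/2) + (0)
Last nonzero remainder: (189/4)t^2 + (189/4)t - 567/2. Dividing through by 189/4 gives the monic gcd t^2 + t - 6.

t^2 + t - 6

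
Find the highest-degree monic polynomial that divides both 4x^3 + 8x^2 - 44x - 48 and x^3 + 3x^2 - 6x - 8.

x^2 + 5x + 4

By polynomial division,
  4x^3 + 8x^2 - 44x - 48 = (4)(x^3 + 3x^2 - 6x - 8) + (-4x^2 - 20x - 16)
  x^3 + 3x^2 - 6x - 8 = (-(1/4)x + 1/2)(-4x^2 - 20x - 16) + (0)
Last nonzero remainder: -4x^2 - 20x - 16. Dividing through by -4 gives the monic gcd x^2 + 5x + 4.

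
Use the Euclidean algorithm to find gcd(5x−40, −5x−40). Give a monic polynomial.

Repeated division with remainder:
  5x−40 = (−1)(−5x−40) + (−80)
  −5x−40 = ((1/16)x+1/2)(−80) + (0)
The last nonzero remainder is the constant −80, so the polynomials are coprime and gcd = 1.

1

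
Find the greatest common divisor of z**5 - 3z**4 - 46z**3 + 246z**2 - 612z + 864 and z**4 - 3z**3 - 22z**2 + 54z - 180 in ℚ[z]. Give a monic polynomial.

Apply the Euclidean algorithm:
  z**5 - 3z**4 - 46z**3 + 246z**2 - 612z + 864 = (z)(z**4 - 3z**3 - 22z**2 + 54z - 180) + (-24z**3 + 192z**2 - 432z + 864)
  z**4 - 3z**3 - 22z**2 + 54z - 180 = (-(1/24)z - 5/24)(-24z**3 + 192z**2 - 432z + 864) + (0)
Last nonzero remainder: -24z**3 + 192z**2 - 432z + 864. Dividing through by -24 gives the monic gcd z**3 - 8z**2 + 18z - 36.

z**3 - 8z**2 + 18z - 36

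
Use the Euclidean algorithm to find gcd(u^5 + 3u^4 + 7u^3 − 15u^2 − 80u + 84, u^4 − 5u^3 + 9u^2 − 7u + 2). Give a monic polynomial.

Euclidean algorithm in ℚ[u]:
  u^5 + 3u^4 + 7u^3 − 15u^2 − 80u + 84 = (u + 8)(u^4 − 5u^3 + 9u^2 − 7u + 2) + (38u^3 − 80u^2 − 26u + 68)
  u^4 − 5u^3 + 9u^2 − 7u + 2 = ((1/38)u − 55/722)(38u^3 − 80u^2 − 26u + 68) + ((1296/361)u^2 − (3888/361)u + 2592/361)
  38u^3 − 80u^2 − 26u + 68 = ((6859/648)u + 6137/648)((1296/361)u^2 − (3888/361)u + 2592/361) + (0)
Last nonzero remainder: (1296/361)u^2 − (3888/361)u + 2592/361. Dividing through by 1296/361 gives the monic gcd u^2 − 3u + 2.

u^2 − 3u + 2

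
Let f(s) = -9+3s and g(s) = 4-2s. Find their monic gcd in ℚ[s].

1

By polynomial division,
  3s-9 = (-3/2)(-2s+4) + (-3)
  -2s+4 = ((2/3)s-4/3)(-3) + (0)
The last nonzero remainder is the constant -3, so the polynomials are coprime and gcd = 1.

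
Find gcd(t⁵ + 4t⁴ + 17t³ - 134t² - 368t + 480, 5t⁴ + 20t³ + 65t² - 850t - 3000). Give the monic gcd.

t³ + 9t² + 58t + 120

Euclidean algorithm in ℚ[t]:
  t⁵ + 4t⁴ + 17t³ - 134t² - 368t + 480 = ((1/5)t)(5t⁴ + 20t³ + 65t² - 850t - 3000) + (4t³ + 36t² + 232t + 480)
  5t⁴ + 20t³ + 65t² - 850t - 3000 = ((5/4)t - 25/4)(4t³ + 36t² + 232t + 480) + (0)
Last nonzero remainder: 4t³ + 36t² + 232t + 480. Dividing through by 4 gives the monic gcd t³ + 9t² + 58t + 120.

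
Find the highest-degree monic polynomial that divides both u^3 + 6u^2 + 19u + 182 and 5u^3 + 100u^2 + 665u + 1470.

Apply the Euclidean algorithm:
  u^3 + 6u^2 + 19u + 182 = (1/5)(5u^3 + 100u^2 + 665u + 1470) + (-14u^2 - 114u - 112)
  5u^3 + 100u^2 + 665u + 1470 = (-(5/14)u - 415/98)(-14u^2 - 114u - 112) + ((6970/49)u + 6970/7)
  -14u^2 - 114u - 112 = (-(343/3485)u - 392/3485)((6970/49)u + 6970/7) + (0)
Last nonzero remainder: (6970/49)u + 6970/7. Dividing through by 6970/49 gives the monic gcd u + 7.

u + 7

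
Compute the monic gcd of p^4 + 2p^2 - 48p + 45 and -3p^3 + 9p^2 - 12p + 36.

Euclidean algorithm in ℚ[p]:
  p^4 + 2p^2 - 48p + 45 = (-(1/3)p - 1)(-3p^3 + 9p^2 - 12p + 36) + (7p^2 - 48p + 81)
  -3p^3 + 9p^2 - 12p + 36 = (-(3/7)p - 81/49)(7p^2 - 48p + 81) + (-(2775/49)p + 8325/49)
  7p^2 - 48p + 81 = (-(343/2775)p + 441/925)(-(2775/49)p + 8325/49) + (0)
Last nonzero remainder: -(2775/49)p + 8325/49. Dividing through by -2775/49 gives the monic gcd p - 3.

p - 3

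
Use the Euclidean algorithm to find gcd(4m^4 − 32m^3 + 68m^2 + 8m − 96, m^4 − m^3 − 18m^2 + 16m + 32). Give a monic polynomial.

Euclidean algorithm in ℚ[m]:
  4m^4 − 32m^3 + 68m^2 + 8m − 96 = (4)(m^4 − m^3 − 18m^2 + 16m + 32) + (−28m^3 + 140m^2 − 56m − 224)
  m^4 − m^3 − 18m^2 + 16m + 32 = (−(1/28)m − 1/7)(−28m^3 + 140m^2 − 56m − 224) + (0)
Last nonzero remainder: −28m^3 + 140m^2 − 56m − 224. Dividing through by −28 gives the monic gcd m^3 − 5m^2 + 2m + 8.

m^3 − 5m^2 + 2m + 8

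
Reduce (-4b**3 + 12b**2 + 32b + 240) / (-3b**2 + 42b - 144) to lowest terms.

Apply the Euclidean algorithm:
  -4b**3 + 12b**2 + 32b + 240 = ((4/3)b + 44/3)(-3b**2 + 42b - 144) + (-392b + 2352)
  -3b**2 + 42b - 144 = ((3/392)b - 3/49)(-392b + 2352) + (0)
Last nonzero remainder: -392b + 2352. Dividing through by -392 gives the monic gcd b - 6.
Cancel b - 6 from numerator and denominator to get the reduced form.

(4b**2 + 12b + 40)/(3b - 24)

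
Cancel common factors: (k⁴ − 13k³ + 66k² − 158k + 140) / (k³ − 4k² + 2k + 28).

(k² − 7k + 10)/(k + 2)

Repeated division with remainder:
  k⁴ − 13k³ + 66k² − 158k + 140 = (k − 9)(k³ − 4k² + 2k + 28) + (28k² − 168k + 392)
  k³ − 4k² + 2k + 28 = ((1/28)k + 1/14)(28k² − 168k + 392) + (0)
Last nonzero remainder: 28k² − 168k + 392. Dividing through by 28 gives the monic gcd k² − 6k + 14.
Cancel k² − 6k + 14 from numerator and denominator to get the reduced form.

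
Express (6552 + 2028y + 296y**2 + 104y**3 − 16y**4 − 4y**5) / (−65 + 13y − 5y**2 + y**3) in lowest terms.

(504 + 156y − 16y**2 − 4y**3)/(−5 + y)

Repeated division with remainder:
  −4y**5 − 16y**4 + 104y**3 + 296y**2 + 2028y + 6552 = (−4y**2 − 36y − 24)(y**3 − 5y**2 + 13y − 65) + (384y**2 + 4992)
  y**3 − 5y**2 + 13y − 65 = ((1/384)y − 5/384)(384y**2 + 4992) + (0)
Last nonzero remainder: 384y**2 + 4992. Dividing through by 384 gives the monic gcd y**2 + 13.
Cancel y**2 + 13 from numerator and denominator to get the reduced form.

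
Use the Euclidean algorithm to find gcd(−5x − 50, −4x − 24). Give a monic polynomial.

Repeated division with remainder:
  −5x − 50 = (5/4)(−4x − 24) + (−20)
  −4x − 24 = ((1/5)x + 6/5)(−20) + (0)
The last nonzero remainder is the constant −20, so the polynomials are coprime and gcd = 1.

1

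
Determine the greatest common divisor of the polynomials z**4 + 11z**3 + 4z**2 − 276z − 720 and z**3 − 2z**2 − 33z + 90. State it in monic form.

z**2 + z − 30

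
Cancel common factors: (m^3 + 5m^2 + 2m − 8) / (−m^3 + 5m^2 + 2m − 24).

Euclidean algorithm in ℚ[m]:
  m^3 + 5m^2 + 2m − 8 = (−1)(−m^3 + 5m^2 + 2m − 24) + (10m^2 + 4m − 32)
  −m^3 + 5m^2 + 2m − 24 = (−(1/10)m + 27/50)(10m^2 + 4m − 32) + (−(84/25)m − 168/25)
  10m^2 + 4m − 32 = (−(125/42)m + 100/21)(−(84/25)m − 168/25) + (0)
Last nonzero remainder: −(84/25)m − 168/25. Dividing through by −84/25 gives the monic gcd m + 2.
Cancel m + 2 from numerator and denominator to get the reduced form.

(−m^2 − 3m + 4)/(m^2 − 7m + 12)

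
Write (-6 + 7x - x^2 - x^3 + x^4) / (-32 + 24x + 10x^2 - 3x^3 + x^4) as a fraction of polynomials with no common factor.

By polynomial division,
  x^4 - x^3 - x^2 + 7x - 6 = (x^4 - 3x^3 + 10x^2 + 24x - 32) + (2x^3 - 11x^2 - 17x + 26)
  x^4 - 3x^3 + 10x^2 + 24x - 32 = ((1/2)x + 5/4)(2x^3 - 11x^2 - 17x + 26) + ((129/4)x^2 + (129/4)x - 129/2)
  2x^3 - 11x^2 - 17x + 26 = ((8/129)x - 52/129)((129/4)x^2 + (129/4)x - 129/2) + (0)
Last nonzero remainder: (129/4)x^2 + (129/4)x - 129/2. Dividing through by 129/4 gives the monic gcd x^2 + x - 2.
Cancel x^2 + x - 2 from numerator and denominator to get the reduced form.

(3 - 2x + x^2)/(16 - 4x + x^2)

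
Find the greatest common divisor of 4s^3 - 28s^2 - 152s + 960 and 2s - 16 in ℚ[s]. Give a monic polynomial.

s - 8

Repeated division with remainder:
  4s^3 - 28s^2 - 152s + 960 = (2s^2 + 2s - 60)(2s - 16) + (0)
Last nonzero remainder: 2s - 16. Dividing through by 2 gives the monic gcd s - 8.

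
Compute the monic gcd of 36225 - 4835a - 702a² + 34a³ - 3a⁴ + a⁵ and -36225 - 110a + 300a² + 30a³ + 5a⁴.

115 + 4a + a²

By polynomial division,
  a⁵ - 3a⁴ + 34a³ - 702a² - 4835a + 36225 = ((1/5)a - 9/5)(5a⁴ + 30a³ + 300a² - 110a - 36225) + (28a³ - 140a² + 2212a - 28980)
  5a⁴ + 30a³ + 300a² - 110a - 36225 = ((5/28)a + 55/28)(28a³ - 140a² + 2212a - 28980) + (180a² + 720a + 20700)
  28a³ - 140a² + 2212a - 28980 = ((7/45)a - 7/5)(180a² + 720a + 20700) + (0)
Last nonzero remainder: 180a² + 720a + 20700. Dividing through by 180 gives the monic gcd a² + 4a + 115.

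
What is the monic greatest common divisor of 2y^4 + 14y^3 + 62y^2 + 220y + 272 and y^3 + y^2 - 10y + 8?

y + 4

Euclidean algorithm in ℚ[y]:
  2y^4 + 14y^3 + 62y^2 + 220y + 272 = (2y + 12)(y^3 + y^2 - 10y + 8) + (70y^2 + 324y + 176)
  y^3 + y^2 - 10y + 8 = ((1/70)y - 127/2450)(70y^2 + 324y + 176) + ((5244/1225)y + 20976/1225)
  70y^2 + 324y + 176 = ((42875/2622)y + 13475/1311)((5244/1225)y + 20976/1225) + (0)
Last nonzero remainder: (5244/1225)y + 20976/1225. Dividing through by 5244/1225 gives the monic gcd y + 4.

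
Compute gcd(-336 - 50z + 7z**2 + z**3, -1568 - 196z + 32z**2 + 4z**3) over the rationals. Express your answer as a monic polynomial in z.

-56 + z + z**2

By polynomial division,
  z**3 + 7z**2 - 50z - 336 = (1/4)(4z**3 + 32z**2 - 196z - 1568) + (-z**2 - z + 56)
  4z**3 + 32z**2 - 196z - 1568 = (-4z - 28)(-z**2 - z + 56) + (0)
Last nonzero remainder: -z**2 - z + 56. Dividing through by -1 gives the monic gcd z**2 + z - 56.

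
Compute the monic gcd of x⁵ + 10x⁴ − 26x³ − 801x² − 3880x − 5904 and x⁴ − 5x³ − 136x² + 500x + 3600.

x² − 5x − 36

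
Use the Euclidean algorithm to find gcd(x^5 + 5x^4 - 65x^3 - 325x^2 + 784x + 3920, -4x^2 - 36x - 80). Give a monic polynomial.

Repeated division with remainder:
  x^5 + 5x^4 - 65x^3 - 325x^2 + 784x + 3920 = (-(1/4)x^3 + x^2 + (49/4)x - 49)(-4x^2 - 36x - 80) + (0)
Last nonzero remainder: -4x^2 - 36x - 80. Dividing through by -4 gives the monic gcd x^2 + 9x + 20.

x^2 + 9x + 20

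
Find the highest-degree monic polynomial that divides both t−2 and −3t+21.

Apply the Euclidean algorithm:
  t−2 = (−1/3)(−3t+21) + (5)
  −3t+21 = (−(3/5)t+21/5)(5) + (0)
The last nonzero remainder is the constant 5, so the polynomials are coprime and gcd = 1.

1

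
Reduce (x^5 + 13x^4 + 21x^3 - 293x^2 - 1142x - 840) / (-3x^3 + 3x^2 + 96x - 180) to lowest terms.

(-x^3 - 12x^2 - 39x - 28)/(3x - 6)

Euclidean algorithm in ℚ[x]:
  x^5 + 13x^4 + 21x^3 - 293x^2 - 1142x - 840 = (-(1/3)x^2 - (14/3)x - 67/3)(-3x^3 + 3x^2 + 96x - 180) + (162x^2 + 162x - 4860)
  -3x^3 + 3x^2 + 96x - 180 = (-(1/54)x + 1/27)(162x^2 + 162x - 4860) + (0)
Last nonzero remainder: 162x^2 + 162x - 4860. Dividing through by 162 gives the monic gcd x^2 + x - 30.
Cancel x^2 + x - 30 from numerator and denominator to get the reduced form.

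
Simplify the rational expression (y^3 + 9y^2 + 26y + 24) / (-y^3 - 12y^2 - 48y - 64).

(-y^2 - 5y - 6)/(y^2 + 8y + 16)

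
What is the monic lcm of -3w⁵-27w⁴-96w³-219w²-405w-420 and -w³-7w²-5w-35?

w⁶+16w⁵+95w⁴+297w³+646w²+1085w+980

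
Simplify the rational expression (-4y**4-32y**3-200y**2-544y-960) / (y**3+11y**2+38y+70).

(-4y**2-16y-96)/(y+7)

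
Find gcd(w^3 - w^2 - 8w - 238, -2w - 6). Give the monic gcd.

1

By polynomial division,
  w^3 - w^2 - 8w - 238 = (-(1/2)w^2 + 2w - 2)(-2w - 6) + (-250)
  -2w - 6 = ((1/125)w + 3/125)(-250) + (0)
The last nonzero remainder is the constant -250, so the polynomials are coprime and gcd = 1.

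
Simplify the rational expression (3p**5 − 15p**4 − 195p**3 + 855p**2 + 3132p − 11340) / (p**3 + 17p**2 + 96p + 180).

Apply the Euclidean algorithm:
  3p**5 − 15p**4 − 195p**3 + 855p**2 + 3132p − 11340 = (3p**2 − 66p + 639)(p**3 + 17p**2 + 96p + 180) + (−4212p**2 − 46332p − 126360)
  p**3 + 17p**2 + 96p + 180 = (−(1/4212)p − 1/702)(−4212p**2 − 46332p − 126360) + (0)
Last nonzero remainder: −4212p**2 − 46332p − 126360. Dividing through by −4212 gives the monic gcd p**2 + 11p + 30.
Cancel p**2 + 11p + 30 from numerator and denominator to get the reduced form.

(3p**3 − 48p**2 + 243p − 378)/(p + 6)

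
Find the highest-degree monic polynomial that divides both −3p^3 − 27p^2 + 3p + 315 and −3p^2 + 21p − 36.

p − 3

Repeated division with remainder:
  −3p^3 − 27p^2 + 3p + 315 = (p + 16)(−3p^2 + 21p − 36) + (−297p + 891)
  −3p^2 + 21p − 36 = ((1/99)p − 4/99)(−297p + 891) + (0)
Last nonzero remainder: −297p + 891. Dividing through by −297 gives the monic gcd p − 3.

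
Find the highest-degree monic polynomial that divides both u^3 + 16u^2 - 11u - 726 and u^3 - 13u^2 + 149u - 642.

u - 6

Euclidean algorithm in ℚ[u]:
  u^3 + 16u^2 - 11u - 726 = (u^3 - 13u^2 + 149u - 642) + (29u^2 - 160u - 84)
  u^3 - 13u^2 + 149u - 642 = ((1/29)u - 217/841)(29u^2 - 160u - 84) + ((93025/841)u - 558150/841)
  29u^2 - 160u - 84 = ((24389/93025)u + 11774/93025)((93025/841)u - 558150/841) + (0)
Last nonzero remainder: (93025/841)u - 558150/841. Dividing through by 93025/841 gives the monic gcd u - 6.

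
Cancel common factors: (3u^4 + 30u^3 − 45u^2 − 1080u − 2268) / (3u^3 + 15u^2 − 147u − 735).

Euclidean algorithm in ℚ[u]:
  3u^4 + 30u^3 − 45u^2 − 1080u − 2268 = (u + 5)(3u^3 + 15u^2 − 147u − 735) + (27u^2 + 390u + 1407)
  3u^3 + 15u^2 − 147u − 735 = ((1/9)u − 85/81)(27u^2 + 390u + 1407) + ((2860/27)u + 20020/27)
  27u^2 + 390u + 1407 = ((729/2860)u + 5427/2860)((2860/27)u + 20020/27) + (0)
Last nonzero remainder: (2860/27)u + 20020/27. Dividing through by 2860/27 gives the monic gcd u + 7.
Cancel u + 7 from numerator and denominator to get the reduced form.

(u^3 + 3u^2 − 36u − 108)/(u^2 − 2u − 35)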